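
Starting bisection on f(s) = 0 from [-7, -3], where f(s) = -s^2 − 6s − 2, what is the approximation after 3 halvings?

midpoint -5: f = 3 > 0 → [-7, -5]
midpoint -6: f = -2 < 0 → [-6, -5]
midpoint -5.5: f = 0.75 > 0 → [-6, -5.5]

-5.5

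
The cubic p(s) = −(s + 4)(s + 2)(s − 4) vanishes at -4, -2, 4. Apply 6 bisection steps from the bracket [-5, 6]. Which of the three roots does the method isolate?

4

m = 0.5, p(m) = 39.375 (+); new bracket [0.5, 6]
m = 3.25, p(m) = 28.546875 (+); new bracket [3.25, 6]
m = 4.625, p(m) = -35.712891 (−); new bracket [3.25, 4.625]
m = 3.9375, p(m) = 2.9456 (+); new bracket [3.9375, 4.625]
m = 4.28125, p(m) = -14.6297 (−); new bracket [3.9375, 4.28125]
m = 4.109375, p(m) = -5.4188 (−); new bracket [3.9375, 4.109375]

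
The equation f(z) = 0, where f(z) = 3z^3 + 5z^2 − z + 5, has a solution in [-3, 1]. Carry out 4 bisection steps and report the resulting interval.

midpoint -1: f = 8 > 0 → [-3, -1]
midpoint -2: f = 3 > 0 → [-3, -2]
midpoint -2.5: f = -8.125 < 0 → [-2.5, -2]
midpoint -2.25: f = -1.6094 < 0 → [-2.25, -2]

[-2.25, -2]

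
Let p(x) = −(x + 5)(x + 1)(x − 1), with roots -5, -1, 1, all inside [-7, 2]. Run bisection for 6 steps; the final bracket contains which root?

midpoint -2.5: p = -13.125 < 0 → [-7, -2.5]
midpoint -4.75: p = -5.390625 < 0 → [-7, -4.75]
midpoint -5.875: p = 29.326172 > 0 → [-5.875, -4.75]
midpoint -5.3125: p = 8.5071 > 0 → [-5.3125, -4.75]
midpoint -5.03125: p = 0.7598 > 0 → [-5.03125, -4.75]
midpoint -4.890625: p = -2.5067 < 0 → [-5.03125, -4.890625]

-5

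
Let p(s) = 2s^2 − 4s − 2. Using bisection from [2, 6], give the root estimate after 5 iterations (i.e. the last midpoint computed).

2.375

m = 4, p(m) = 14 (+); new bracket [2, 4]
m = 3, p(m) = 4 (+); new bracket [2, 3]
m = 2.5, p(m) = 0.5 (+); new bracket [2, 2.5]
m = 2.25, p(m) = -0.875 (−); new bracket [2.25, 2.5]
m = 2.375, p(m) = -0.2188 (−); new bracket [2.375, 2.5]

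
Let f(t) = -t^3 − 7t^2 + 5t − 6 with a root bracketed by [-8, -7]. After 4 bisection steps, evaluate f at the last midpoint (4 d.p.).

-3.8079

t = -7.5 gives f = -15.375, negative; keep [-8, -7.5]
t = -7.75 gives f = 0.296875, positive; keep [-7.75, -7.5]
t = -7.625 gives f = -7.787109, negative; keep [-7.75, -7.625]
t = -7.6875 gives f = -3.8079, negative; keep [-7.75, -7.6875]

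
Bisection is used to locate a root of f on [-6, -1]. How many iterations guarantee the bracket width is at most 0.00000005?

27

Width after n steps is 5/2^n. Need 2^n ≥ 5/0.00000005 = 100000000.
2^26 = 67108864 < 100000000 ≤ 2^27 = 134217728, so n = 27.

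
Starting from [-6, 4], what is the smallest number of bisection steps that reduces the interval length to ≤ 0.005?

Width after n steps is 10/2^n. Need 2^n ≥ 10/0.005 = 2000.
2^10 = 1024 < 2000 ≤ 2^11 = 2048, so n = 11.

11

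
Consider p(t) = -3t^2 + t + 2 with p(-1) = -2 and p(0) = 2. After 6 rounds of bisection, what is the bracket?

[-0.671875, -0.65625]

t = -0.5 gives p = 0.75, positive; keep [-1, -0.5]
t = -0.75 gives p = -0.4375, negative; keep [-0.75, -0.5]
t = -0.625 gives p = 0.203125, positive; keep [-0.75, -0.625]
t = -0.6875 gives p = -0.1055, negative; keep [-0.6875, -0.625]
t = -0.65625 gives p = 0.0518, positive; keep [-0.6875, -0.65625]
t = -0.671875 gives p = -0.0261, negative; keep [-0.671875, -0.65625]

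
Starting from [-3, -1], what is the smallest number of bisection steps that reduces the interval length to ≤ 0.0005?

Width after n steps is 2/2^n. Need 2^n ≥ 2/0.0005 = 4000.
2^11 = 2048 < 4000 ≤ 2^12 = 4096, so n = 12.

12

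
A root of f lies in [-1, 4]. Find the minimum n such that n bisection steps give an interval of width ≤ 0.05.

Width after n steps is 5/2^n. Need 2^n ≥ 5/0.05 = 100.
2^6 = 64 < 100 ≤ 2^7 = 128, so n = 7.

7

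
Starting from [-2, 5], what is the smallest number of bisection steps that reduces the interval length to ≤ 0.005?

11

Width after n steps is 7/2^n. Need 2^n ≥ 7/0.005 = 1400.
2^10 = 1024 < 1400 ≤ 2^11 = 2048, so n = 11.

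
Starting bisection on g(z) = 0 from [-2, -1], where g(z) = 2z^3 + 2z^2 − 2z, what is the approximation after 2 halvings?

-1.75

z = -1.5 gives g = 0.75, positive; keep [-2, -1.5]
z = -1.75 gives g = -1.09375, negative; keep [-1.75, -1.5]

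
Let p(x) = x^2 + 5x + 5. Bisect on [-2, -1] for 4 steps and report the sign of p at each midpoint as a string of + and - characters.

-++-

m = -1.5, p(m) = -0.25 (−); new bracket [-1.5, -1]
m = -1.25, p(m) = 0.3125 (+); new bracket [-1.5, -1.25]
m = -1.375, p(m) = 0.015625 (+); new bracket [-1.5, -1.375]
m = -1.4375, p(m) = -0.1211 (−); new bracket [-1.4375, -1.375]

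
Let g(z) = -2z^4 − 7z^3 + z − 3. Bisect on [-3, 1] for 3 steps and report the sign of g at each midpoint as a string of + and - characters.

m = -1, g(m) = 1 (+); new bracket [-1, 1]
m = 0, g(m) = -3 (−); new bracket [-1, 0]
m = -0.5, g(m) = -2.75 (−); new bracket [-1, -0.5]

+--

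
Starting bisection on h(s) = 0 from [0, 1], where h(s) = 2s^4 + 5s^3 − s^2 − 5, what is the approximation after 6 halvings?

0.953125

h(0.5) = -4.5 < 0, so the root lies in [0.5, 1]
h(0.75) = -2.820312 < 0, so the root lies in [0.75, 1]
h(0.875) = -1.243652 < 0, so the root lies in [0.875, 1]
h(0.9375) = -0.2141 < 0, so the root lies in [0.9375, 1]
h(0.96875) = 0.3687 > 0, so the root lies in [0.9375, 0.96875]
h(0.953125) = 0.0714 > 0, so the root lies in [0.9375, 0.953125]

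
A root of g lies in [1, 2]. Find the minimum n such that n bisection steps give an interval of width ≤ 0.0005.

11

Width after n steps is 1/2^n. Need 2^n ≥ 1/0.0005 = 2000.
2^10 = 1024 < 2000 ≤ 2^11 = 2048, so n = 11.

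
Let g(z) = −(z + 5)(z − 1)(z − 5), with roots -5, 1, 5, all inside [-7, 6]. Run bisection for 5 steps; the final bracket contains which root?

g(-0.5) = -37.125 < 0, so the root lies in [-7, -0.5]
g(-3.75) = -51.953125 < 0, so the root lies in [-7, -3.75]
g(-5.375) = 24.802734 > 0, so the root lies in [-5.375, -3.75]
g(-4.5625) = -23.2712 < 0, so the root lies in [-5.375, -4.5625]
g(-4.96875) = -1.8594 < 0, so the root lies in [-5.375, -4.96875]

-5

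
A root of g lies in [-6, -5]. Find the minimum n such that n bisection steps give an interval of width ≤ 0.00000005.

25

Width after n steps is 1/2^n. Need 2^n ≥ 1/0.00000005 = 20000000.
2^24 = 16777216 < 20000000 ≤ 2^25 = 33554432, so n = 25.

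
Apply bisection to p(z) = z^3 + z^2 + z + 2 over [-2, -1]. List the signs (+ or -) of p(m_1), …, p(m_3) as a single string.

-+-

z = -1.5 gives p = -0.625, negative; keep [-1.5, -1]
z = -1.25 gives p = 0.359375, positive; keep [-1.5, -1.25]
z = -1.375 gives p = -0.083984, negative; keep [-1.375, -1.25]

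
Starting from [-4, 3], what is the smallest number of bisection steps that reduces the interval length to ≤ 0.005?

Width after n steps is 7/2^n. Need 2^n ≥ 7/0.005 = 1400.
2^10 = 1024 < 1400 ≤ 2^11 = 2048, so n = 11.

11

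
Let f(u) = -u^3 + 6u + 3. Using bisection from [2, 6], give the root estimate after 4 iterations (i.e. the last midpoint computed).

2.75

midpoint 4: f = -37 < 0 → [2, 4]
midpoint 3: f = -6 < 0 → [2, 3]
midpoint 2.5: f = 2.375 > 0 → [2.5, 3]
midpoint 2.75: f = -1.2969 < 0 → [2.5, 2.75]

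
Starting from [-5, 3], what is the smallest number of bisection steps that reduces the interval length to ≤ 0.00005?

Width after n steps is 8/2^n. Need 2^n ≥ 8/0.00005 = 160000.
2^17 = 131072 < 160000 ≤ 2^18 = 262144, so n = 18.

18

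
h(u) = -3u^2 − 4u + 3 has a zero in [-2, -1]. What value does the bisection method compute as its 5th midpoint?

m = -1.5, h(m) = 2.25 (+); new bracket [-2, -1.5]
m = -1.75, h(m) = 0.8125 (+); new bracket [-2, -1.75]
m = -1.875, h(m) = -0.046875 (−); new bracket [-1.875, -1.75]
m = -1.8125, h(m) = 0.3945 (+); new bracket [-1.875, -1.8125]
m = -1.84375, h(m) = 0.1768 (+); new bracket [-1.875, -1.84375]

-1.84375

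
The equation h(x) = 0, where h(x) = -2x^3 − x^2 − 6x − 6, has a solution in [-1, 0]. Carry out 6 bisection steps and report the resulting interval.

h(-0.5) = -3 < 0, so the root lies in [-1, -0.5]
h(-0.75) = -1.21875 < 0, so the root lies in [-1, -0.75]
h(-0.875) = -0.175781 < 0, so the root lies in [-1, -0.875]
h(-0.9375) = 0.394 > 0, so the root lies in [-0.9375, -0.875]
h(-0.90625) = 0.1048 > 0, so the root lies in [-0.90625, -0.875]
h(-0.890625) = -0.0366 < 0, so the root lies in [-0.90625, -0.890625]

[-0.90625, -0.890625]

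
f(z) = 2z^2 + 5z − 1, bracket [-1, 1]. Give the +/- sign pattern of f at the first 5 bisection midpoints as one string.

-++-+

f(0) = -1 < 0, so the root lies in [0, 1]
f(0.5) = 2 > 0, so the root lies in [0, 0.5]
f(0.25) = 0.375 > 0, so the root lies in [0, 0.25]
f(0.125) = -0.3438 < 0, so the root lies in [0.125, 0.25]
f(0.1875) = 0.0078 > 0, so the root lies in [0.125, 0.1875]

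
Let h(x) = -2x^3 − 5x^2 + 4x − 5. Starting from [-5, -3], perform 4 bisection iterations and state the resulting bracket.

midpoint -4: h = 27 > 0 → [-4, -3]
midpoint -3.5: h = 5.5 > 0 → [-3.5, -3]
midpoint -3.25: h = -2.15625 < 0 → [-3.5, -3.25]
midpoint -3.375: h = 1.4336 > 0 → [-3.375, -3.25]

[-3.375, -3.25]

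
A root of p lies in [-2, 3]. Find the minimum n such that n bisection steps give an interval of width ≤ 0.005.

10

Width after n steps is 5/2^n. Need 2^n ≥ 5/0.005 = 1000.
2^9 = 512 < 1000 ≤ 2^10 = 1024, so n = 10.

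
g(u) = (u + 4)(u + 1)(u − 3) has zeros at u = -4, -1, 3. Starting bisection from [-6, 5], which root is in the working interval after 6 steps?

g(-0.5) = -6.125 < 0, so the root lies in [-0.5, 5]
g(2.25) = -15.234375 < 0, so the root lies in [2.25, 5]
g(3.625) = 22.041016 > 0, so the root lies in [2.25, 3.625]
g(2.9375) = -1.7073 < 0, so the root lies in [2.9375, 3.625]
g(3.28125) = 8.7674 > 0, so the root lies in [2.9375, 3.28125]
g(3.109375) = 3.1954 > 0, so the root lies in [2.9375, 3.109375]

3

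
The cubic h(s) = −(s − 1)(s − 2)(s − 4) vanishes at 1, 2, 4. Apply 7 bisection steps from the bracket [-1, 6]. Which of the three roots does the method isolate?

4

m = 2.5, h(m) = 1.125 (+); new bracket [2.5, 6]
m = 4.25, h(m) = -1.828125 (−); new bracket [2.5, 4.25]
m = 3.375, h(m) = 2.041016 (+); new bracket [3.375, 4.25]
m = 3.8125, h(m) = 0.9558 (+); new bracket [3.8125, 4.25]
m = 4.03125, h(m) = -0.1924 (−); new bracket [3.8125, 4.03125]
m = 3.921875, h(m) = 0.4387 (+); new bracket [3.921875, 4.03125]
m = 3.9765625, h(m) = 0.1379 (+); new bracket [3.9765625, 4.03125]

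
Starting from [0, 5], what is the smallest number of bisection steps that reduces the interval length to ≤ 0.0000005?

Width after n steps is 5/2^n. Need 2^n ≥ 5/0.0000005 = 10000000.
2^23 = 8388608 < 10000000 ≤ 2^24 = 16777216, so n = 24.

24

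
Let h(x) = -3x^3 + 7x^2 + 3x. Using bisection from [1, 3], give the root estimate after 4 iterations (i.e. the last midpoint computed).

m = 2, h(m) = 10 (+); new bracket [2, 3]
m = 2.5, h(m) = 4.375 (+); new bracket [2.5, 3]
m = 2.75, h(m) = -1.203125 (−); new bracket [2.5, 2.75]
m = 2.625, h(m) = 1.8457 (+); new bracket [2.625, 2.75]

2.625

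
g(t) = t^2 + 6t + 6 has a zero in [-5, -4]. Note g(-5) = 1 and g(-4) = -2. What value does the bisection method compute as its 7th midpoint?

midpoint -4.5: g = -0.75 < 0 → [-5, -4.5]
midpoint -4.75: g = 0.0625 > 0 → [-4.75, -4.5]
midpoint -4.625: g = -0.359375 < 0 → [-4.75, -4.625]
midpoint -4.6875: g = -0.1523 < 0 → [-4.75, -4.6875]
midpoint -4.71875: g = -0.0459 < 0 → [-4.75, -4.71875]
midpoint -4.734375: g = 0.0081 > 0 → [-4.734375, -4.71875]
midpoint -4.7265625: g = -0.019 < 0 → [-4.734375, -4.7265625]

-4.7265625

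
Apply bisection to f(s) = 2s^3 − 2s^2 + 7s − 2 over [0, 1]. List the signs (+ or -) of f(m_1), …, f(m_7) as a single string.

s = 0.5 gives f = 1.25, positive; keep [0, 0.5]
s = 0.25 gives f = -0.34375, negative; keep [0.25, 0.5]
s = 0.375 gives f = 0.449219, positive; keep [0.25, 0.375]
s = 0.3125 gives f = 0.0532, positive; keep [0.25, 0.3125]
s = 0.28125 gives f = -0.145, negative; keep [0.28125, 0.3125]
s = 0.296875 gives f = -0.0458, negative; keep [0.296875, 0.3125]
s = 0.3046875 gives f = 0.0037, positive; keep [0.296875, 0.3046875]

+-++--+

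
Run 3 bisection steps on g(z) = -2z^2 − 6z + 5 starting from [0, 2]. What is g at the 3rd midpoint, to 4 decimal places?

-0.6250

m = 1, g(m) = -3 (−); new bracket [0, 1]
m = 0.5, g(m) = 1.5 (+); new bracket [0.5, 1]
m = 0.75, g(m) = -0.625 (−); new bracket [0.5, 0.75]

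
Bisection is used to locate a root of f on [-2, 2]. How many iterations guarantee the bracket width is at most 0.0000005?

Width after n steps is 4/2^n. Need 2^n ≥ 4/0.0000005 = 8000000.
2^22 = 4194304 < 8000000 ≤ 2^23 = 8388608, so n = 23.

23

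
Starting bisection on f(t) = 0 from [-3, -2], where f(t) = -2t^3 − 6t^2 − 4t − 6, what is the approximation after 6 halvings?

f(-2.5) = -2.25 < 0, so the root lies in [-3, -2.5]
f(-2.75) = 1.21875 > 0, so the root lies in [-2.75, -2.5]
f(-2.625) = -0.667969 < 0, so the root lies in [-2.75, -2.625]
f(-2.6875) = 0.2358 > 0, so the root lies in [-2.6875, -2.625]
f(-2.65625) = -0.2258 < 0, so the root lies in [-2.6875, -2.65625]
f(-2.671875) = 0.0026 > 0, so the root lies in [-2.671875, -2.65625]

-2.671875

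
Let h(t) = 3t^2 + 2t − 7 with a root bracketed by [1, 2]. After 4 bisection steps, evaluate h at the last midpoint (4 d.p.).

-0.3945

m = 1.5, h(m) = 2.75 (+); new bracket [1, 1.5]
m = 1.25, h(m) = 0.1875 (+); new bracket [1, 1.25]
m = 1.125, h(m) = -0.953125 (−); new bracket [1.125, 1.25]
m = 1.1875, h(m) = -0.3945 (−); new bracket [1.1875, 1.25]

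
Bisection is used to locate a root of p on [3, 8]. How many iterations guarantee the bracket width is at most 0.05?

7

Width after n steps is 5/2^n. Need 2^n ≥ 5/0.05 = 100.
2^6 = 64 < 100 ≤ 2^7 = 128, so n = 7.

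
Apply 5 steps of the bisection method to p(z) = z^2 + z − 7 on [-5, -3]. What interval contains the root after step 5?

m = -4, p(m) = 5 (+); new bracket [-4, -3]
m = -3.5, p(m) = 1.75 (+); new bracket [-3.5, -3]
m = -3.25, p(m) = 0.3125 (+); new bracket [-3.25, -3]
m = -3.125, p(m) = -0.3594 (−); new bracket [-3.25, -3.125]
m = -3.1875, p(m) = -0.0273 (−); new bracket [-3.25, -3.1875]

[-3.25, -3.1875]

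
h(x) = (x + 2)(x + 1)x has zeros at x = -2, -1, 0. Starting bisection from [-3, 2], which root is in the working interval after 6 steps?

midpoint -0.5: h = -0.375 < 0 → [-0.5, 2]
midpoint 0.75: h = 3.609375 > 0 → [-0.5, 0.75]
midpoint 0.125: h = 0.298828 > 0 → [-0.5, 0.125]
midpoint -0.1875: h = -0.2761 < 0 → [-0.1875, 0.125]
midpoint -0.03125: h = -0.0596 < 0 → [-0.03125, 0.125]
midpoint 0.046875: h = 0.1004 > 0 → [-0.03125, 0.046875]

0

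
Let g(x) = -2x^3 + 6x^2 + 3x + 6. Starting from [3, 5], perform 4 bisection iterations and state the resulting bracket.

x = 4 gives g = -14, negative; keep [3, 4]
x = 3.5 gives g = 4.25, positive; keep [3.5, 4]
x = 3.75 gives g = -3.84375, negative; keep [3.5, 3.75]
x = 3.625 gives g = 0.4492, positive; keep [3.625, 3.75]

[3.625, 3.75]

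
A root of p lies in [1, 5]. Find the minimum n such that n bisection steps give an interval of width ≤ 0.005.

Width after n steps is 4/2^n. Need 2^n ≥ 4/0.005 = 800.
2^9 = 512 < 800 ≤ 2^10 = 1024, so n = 10.

10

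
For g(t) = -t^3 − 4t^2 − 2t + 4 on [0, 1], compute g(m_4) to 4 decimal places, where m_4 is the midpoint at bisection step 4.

0.4094

m = 0.5, g(m) = 1.875 (+); new bracket [0.5, 1]
m = 0.75, g(m) = -0.171875 (−); new bracket [0.5, 0.75]
m = 0.625, g(m) = 0.943359 (+); new bracket [0.625, 0.75]
m = 0.6875, g(m) = 0.4094 (+); new bracket [0.6875, 0.75]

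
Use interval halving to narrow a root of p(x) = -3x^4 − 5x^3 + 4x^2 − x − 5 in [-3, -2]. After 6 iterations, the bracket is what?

m = -2.5, p(m) = -16.5625 (−); new bracket [-2.5, -2]
m = -2.25, p(m) = -2.433594 (−); new bracket [-2.25, -2]
m = -2.125, p(m) = 1.993408 (+); new bracket [-2.25, -2.125]
m = -2.1875, p(m) = -0.0274 (−); new bracket [-2.1875, -2.125]
m = -2.15625, p(m) = 1.0292 (+); new bracket [-2.1875, -2.15625]
m = -2.171875, p(m) = 0.5127 (+); new bracket [-2.1875, -2.171875]

[-2.1875, -2.171875]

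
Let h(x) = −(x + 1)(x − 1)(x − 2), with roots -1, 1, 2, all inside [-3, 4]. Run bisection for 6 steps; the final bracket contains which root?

x = 0.5 gives h = -1.125, negative; keep [-3, 0.5]
x = -1.25 gives h = 1.828125, positive; keep [-1.25, 0.5]
x = -0.375 gives h = -2.041016, negative; keep [-1.25, -0.375]
x = -0.8125 gives h = -0.9558, negative; keep [-1.25, -0.8125]
x = -1.03125 gives h = 0.1924, positive; keep [-1.03125, -0.8125]
x = -0.921875 gives h = -0.4387, negative; keep [-1.03125, -0.921875]

-1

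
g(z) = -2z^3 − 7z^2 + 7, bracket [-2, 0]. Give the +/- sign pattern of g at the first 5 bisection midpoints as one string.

+--++

z = -1 gives g = 2, positive; keep [-2, -1]
z = -1.5 gives g = -2, negative; keep [-1.5, -1]
z = -1.25 gives g = -0.03125, negative; keep [-1.25, -1]
z = -1.125 gives g = 0.9883, positive; keep [-1.25, -1.125]
z = -1.1875 gives g = 0.478, positive; keep [-1.25, -1.1875]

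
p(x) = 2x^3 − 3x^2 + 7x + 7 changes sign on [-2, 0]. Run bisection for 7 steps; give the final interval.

x = -1 gives p = -5, negative; keep [-1, 0]
x = -0.5 gives p = 2.5, positive; keep [-1, -0.5]
x = -0.75 gives p = -0.78125, negative; keep [-0.75, -0.5]
x = -0.625 gives p = 0.9648, positive; keep [-0.75, -0.625]
x = -0.6875 gives p = 0.1196, positive; keep [-0.75, -0.6875]
x = -0.71875 gives p = -0.3237, negative; keep [-0.71875, -0.6875]
x = -0.703125 gives p = -0.1003, negative; keep [-0.703125, -0.6875]

[-0.703125, -0.6875]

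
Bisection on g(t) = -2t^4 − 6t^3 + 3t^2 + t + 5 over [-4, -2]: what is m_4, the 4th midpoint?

t = -3 gives g = 29, positive; keep [-4, -3]
t = -3.5 gives g = -4.625, negative; keep [-3.5, -3]
t = -3.25 gives g = 16.273438, positive; keep [-3.5, -3.25]
t = -3.375 gives g = 6.9644, positive; keep [-3.5, -3.375]

-3.375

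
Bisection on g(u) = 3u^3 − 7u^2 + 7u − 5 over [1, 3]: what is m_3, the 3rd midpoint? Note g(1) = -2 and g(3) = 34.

1.75

m = 2, g(m) = 5 (+); new bracket [1, 2]
m = 1.5, g(m) = -0.125 (−); new bracket [1.5, 2]
m = 1.75, g(m) = 1.890625 (+); new bracket [1.5, 1.75]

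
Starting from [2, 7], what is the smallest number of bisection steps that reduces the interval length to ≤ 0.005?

10

Width after n steps is 5/2^n. Need 2^n ≥ 5/0.005 = 1000.
2^9 = 512 < 1000 ≤ 2^10 = 1024, so n = 10.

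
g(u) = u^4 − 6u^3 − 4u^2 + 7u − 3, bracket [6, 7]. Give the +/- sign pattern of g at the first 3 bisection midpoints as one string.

+--

midpoint 6.5: g = 10.8125 > 0 → [6, 6.5]
midpoint 6.25: g = -54.464844 < 0 → [6.25, 6.5]
midpoint 6.375: g = -23.781006 < 0 → [6.375, 6.5]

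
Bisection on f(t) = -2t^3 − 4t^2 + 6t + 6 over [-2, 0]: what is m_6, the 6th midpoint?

t = -1 gives f = -2, negative; keep [-1, 0]
t = -0.5 gives f = 2.25, positive; keep [-1, -0.5]
t = -0.75 gives f = 0.09375, positive; keep [-1, -0.75]
t = -0.875 gives f = -0.9727, negative; keep [-0.875, -0.75]
t = -0.8125 gives f = -0.4429, negative; keep [-0.8125, -0.75]
t = -0.78125 gives f = -0.1752, negative; keep [-0.78125, -0.75]

-0.78125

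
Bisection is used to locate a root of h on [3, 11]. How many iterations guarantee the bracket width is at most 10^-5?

Width after n steps is 8/2^n. Need 2^n ≥ 8/10^-5 = 800000.
2^19 = 524288 < 800000 ≤ 2^20 = 1048576, so n = 20.

20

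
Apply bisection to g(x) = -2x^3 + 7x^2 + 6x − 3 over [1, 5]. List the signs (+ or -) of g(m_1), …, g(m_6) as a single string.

x = 3 gives g = 24, positive; keep [3, 5]
x = 4 gives g = 5, positive; keep [4, 5]
x = 4.5 gives g = -16.5, negative; keep [4, 4.5]
x = 4.25 gives g = -4.5938, negative; keep [4, 4.25]
x = 4.125 gives g = 0.4805, positive; keep [4.125, 4.25]
x = 4.1875 gives g = -1.9858, negative; keep [4.125, 4.1875]

++--+-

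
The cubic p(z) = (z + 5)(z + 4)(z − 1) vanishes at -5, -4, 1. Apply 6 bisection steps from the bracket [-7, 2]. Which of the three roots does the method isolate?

1

z = -2.5 gives p = -13.125, negative; keep [-2.5, 2]
z = -0.25 gives p = -22.265625, negative; keep [-0.25, 2]
z = 0.875 gives p = -3.580078, negative; keep [0.875, 2]
z = 1.4375 gives p = 15.3142, positive; keep [0.875, 1.4375]
z = 1.15625 gives p = 4.9599, positive; keep [0.875, 1.15625]
z = 1.015625 gives p = 0.4714, positive; keep [0.875, 1.015625]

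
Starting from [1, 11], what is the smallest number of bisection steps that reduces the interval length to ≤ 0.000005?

21

Width after n steps is 10/2^n. Need 2^n ≥ 10/0.000005 = 2000000.
2^20 = 1048576 < 2000000 ≤ 2^21 = 2097152, so n = 21.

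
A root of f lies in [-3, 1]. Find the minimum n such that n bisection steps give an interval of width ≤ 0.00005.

Width after n steps is 4/2^n. Need 2^n ≥ 4/0.00005 = 80000.
2^16 = 65536 < 80000 ≤ 2^17 = 131072, so n = 17.

17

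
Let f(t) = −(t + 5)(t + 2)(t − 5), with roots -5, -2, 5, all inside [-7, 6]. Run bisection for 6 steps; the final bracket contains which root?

midpoint -0.5: f = 37.125 > 0 → [-0.5, 6]
midpoint 2.75: f = 82.828125 > 0 → [2.75, 6]
midpoint 4.375: f = 37.353516 > 0 → [4.375, 6]
midpoint 5.1875: f = -13.7292 < 0 → [4.375, 5.1875]
midpoint 4.78125: f = 14.5095 > 0 → [4.78125, 5.1875]
midpoint 4.984375: f = 1.0896 > 0 → [4.984375, 5.1875]

5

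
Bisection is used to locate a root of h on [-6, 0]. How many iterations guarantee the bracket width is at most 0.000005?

Width after n steps is 6/2^n. Need 2^n ≥ 6/0.000005 = 1200000.
2^20 = 1048576 < 1200000 ≤ 2^21 = 2097152, so n = 21.

21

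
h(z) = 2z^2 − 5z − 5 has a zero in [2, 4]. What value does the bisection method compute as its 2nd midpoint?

3.5

m = 3, h(m) = -2 (−); new bracket [3, 4]
m = 3.5, h(m) = 2 (+); new bracket [3, 3.5]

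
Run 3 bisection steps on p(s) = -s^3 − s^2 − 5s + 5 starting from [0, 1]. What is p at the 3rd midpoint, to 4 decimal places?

m = 0.5, p(m) = 2.125 (+); new bracket [0.5, 1]
m = 0.75, p(m) = 0.265625 (+); new bracket [0.75, 1]
m = 0.875, p(m) = -0.810547 (−); new bracket [0.75, 0.875]

-0.8105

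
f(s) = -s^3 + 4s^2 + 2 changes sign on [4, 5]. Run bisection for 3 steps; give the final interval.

f(4.5) = -8.125 < 0, so the root lies in [4, 4.5]
f(4.25) = -2.515625 < 0, so the root lies in [4, 4.25]
f(4.125) = -0.126953 < 0, so the root lies in [4, 4.125]

[4, 4.125]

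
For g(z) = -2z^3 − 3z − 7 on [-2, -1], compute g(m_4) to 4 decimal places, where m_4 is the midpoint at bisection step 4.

g(-1.5) = 4.25 > 0, so the root lies in [-1.5, -1]
g(-1.25) = 0.65625 > 0, so the root lies in [-1.25, -1]
g(-1.125) = -0.777344 < 0, so the root lies in [-1.25, -1.125]
g(-1.1875) = -0.0884 < 0, so the root lies in [-1.25, -1.1875]

-0.0884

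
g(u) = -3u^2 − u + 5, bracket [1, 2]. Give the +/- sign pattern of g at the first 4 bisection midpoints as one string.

--+-

g(1.5) = -3.25 < 0, so the root lies in [1, 1.5]
g(1.25) = -0.9375 < 0, so the root lies in [1, 1.25]
g(1.125) = 0.078125 > 0, so the root lies in [1.125, 1.25]
g(1.1875) = -0.418 < 0, so the root lies in [1.125, 1.1875]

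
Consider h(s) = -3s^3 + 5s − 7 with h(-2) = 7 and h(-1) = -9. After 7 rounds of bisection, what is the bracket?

[-1.7421875, -1.734375]

midpoint -1.5: h = -4.375 < 0 → [-2, -1.5]
midpoint -1.75: h = 0.328125 > 0 → [-1.75, -1.5]
midpoint -1.625: h = -2.251953 < 0 → [-1.75, -1.625]
midpoint -1.6875: h = -1.0212 < 0 → [-1.75, -1.6875]
midpoint -1.71875: h = -0.3617 < 0 → [-1.75, -1.71875]
midpoint -1.734375: h = -0.0206 < 0 → [-1.75, -1.734375]
midpoint -1.7421875: h = 0.1528 > 0 → [-1.7421875, -1.734375]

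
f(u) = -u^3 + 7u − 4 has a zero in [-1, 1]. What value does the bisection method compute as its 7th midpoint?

midpoint 0: f = -4 < 0 → [0, 1]
midpoint 0.5: f = -0.625 < 0 → [0.5, 1]
midpoint 0.75: f = 0.828125 > 0 → [0.5, 0.75]
midpoint 0.625: f = 0.1309 > 0 → [0.5, 0.625]
midpoint 0.5625: f = -0.2405 < 0 → [0.5625, 0.625]
midpoint 0.59375: f = -0.0531 < 0 → [0.59375, 0.625]
midpoint 0.609375: f = 0.0393 > 0 → [0.59375, 0.609375]

0.609375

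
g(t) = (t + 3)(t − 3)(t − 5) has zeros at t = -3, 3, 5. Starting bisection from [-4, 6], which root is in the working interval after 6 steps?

m = 1, g(m) = 32 (+); new bracket [-4, 1]
m = -1.5, g(m) = 43.875 (+); new bracket [-4, -1.5]
m = -2.75, g(m) = 11.140625 (+); new bracket [-4, -2.75]
m = -3.375, g(m) = -20.0215 (−); new bracket [-3.375, -2.75]
m = -3.0625, g(m) = -3.0549 (−); new bracket [-3.0625, -2.75]
m = -2.90625, g(m) = 4.3778 (+); new bracket [-3.0625, -2.90625]

-3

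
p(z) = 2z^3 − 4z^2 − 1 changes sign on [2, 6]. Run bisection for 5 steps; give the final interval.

z = 4 gives p = 63, positive; keep [2, 4]
z = 3 gives p = 17, positive; keep [2, 3]
z = 2.5 gives p = 5.25, positive; keep [2, 2.5]
z = 2.25 gives p = 1.5312, positive; keep [2, 2.25]
z = 2.125 gives p = 0.1289, positive; keep [2, 2.125]

[2, 2.125]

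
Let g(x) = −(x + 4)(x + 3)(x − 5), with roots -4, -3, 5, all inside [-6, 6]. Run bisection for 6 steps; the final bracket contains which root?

m = 0, g(m) = 60 (+); new bracket [0, 6]
m = 3, g(m) = 84 (+); new bracket [3, 6]
m = 4.5, g(m) = 31.875 (+); new bracket [4.5, 6]
m = 5.25, g(m) = -19.0781 (−); new bracket [4.5, 5.25]
m = 4.875, g(m) = 8.7363 (+); new bracket [4.875, 5.25]
m = 5.0625, g(m) = -4.5667 (−); new bracket [4.875, 5.0625]

5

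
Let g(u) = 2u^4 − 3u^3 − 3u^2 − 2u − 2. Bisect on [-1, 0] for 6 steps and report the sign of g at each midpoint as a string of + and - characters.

--++-+

g(-0.5) = -1.25 < 0, so the root lies in [-1, -0.5]
g(-0.75) = -0.289062 < 0, so the root lies in [-1, -0.75]
g(-0.875) = 0.635254 > 0, so the root lies in [-0.875, -0.75]
g(-0.8125) = 0.1253 > 0, so the root lies in [-0.8125, -0.75]
g(-0.78125) = -0.093 < 0, so the root lies in [-0.8125, -0.78125]
g(-0.796875) = 0.0133 > 0, so the root lies in [-0.796875, -0.78125]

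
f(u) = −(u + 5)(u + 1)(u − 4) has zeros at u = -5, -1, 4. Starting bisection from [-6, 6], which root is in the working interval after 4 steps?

midpoint 0: f = 20 > 0 → [0, 6]
midpoint 3: f = 32 > 0 → [3, 6]
midpoint 4.5: f = -26.125 < 0 → [3, 4.5]
midpoint 3.75: f = 10.3906 > 0 → [3.75, 4.5]

4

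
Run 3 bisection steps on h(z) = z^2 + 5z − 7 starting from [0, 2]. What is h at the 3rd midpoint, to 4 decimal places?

midpoint 1: h = -1 < 0 → [1, 2]
midpoint 1.5: h = 2.75 > 0 → [1, 1.5]
midpoint 1.25: h = 0.8125 > 0 → [1, 1.25]

0.8125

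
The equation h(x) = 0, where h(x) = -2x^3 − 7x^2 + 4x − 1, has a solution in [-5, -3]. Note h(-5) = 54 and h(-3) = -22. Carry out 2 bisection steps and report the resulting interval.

m = -4, h(m) = -1 (−); new bracket [-5, -4]
m = -4.5, h(m) = 21.5 (+); new bracket [-4.5, -4]

[-4.5, -4]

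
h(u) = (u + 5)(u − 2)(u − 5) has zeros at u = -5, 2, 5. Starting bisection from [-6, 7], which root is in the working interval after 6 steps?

midpoint 0.5: h = 37.125 > 0 → [-6, 0.5]
midpoint -2.75: h = 82.828125 > 0 → [-6, -2.75]
midpoint -4.375: h = 37.353516 > 0 → [-6, -4.375]
midpoint -5.1875: h = -13.7292 < 0 → [-5.1875, -4.375]
midpoint -4.78125: h = 14.5095 > 0 → [-5.1875, -4.78125]
midpoint -4.984375: h = 1.0896 > 0 → [-5.1875, -4.984375]

-5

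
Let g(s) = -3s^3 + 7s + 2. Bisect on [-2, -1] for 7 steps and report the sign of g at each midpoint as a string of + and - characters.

m = -1.5, g(m) = 1.625 (+); new bracket [-1.5, -1]
m = -1.25, g(m) = -0.890625 (−); new bracket [-1.5, -1.25]
m = -1.375, g(m) = 0.173828 (+); new bracket [-1.375, -1.25]
m = -1.3125, g(m) = -0.4045 (−); new bracket [-1.375, -1.3125]
m = -1.34375, g(m) = -0.1272 (−); new bracket [-1.375, -1.34375]
m = -1.359375, g(m) = 0.0203 (+); new bracket [-1.359375, -1.34375]
m = -1.3515625, g(m) = -0.0542 (−); new bracket [-1.359375, -1.3515625]

+-+--+-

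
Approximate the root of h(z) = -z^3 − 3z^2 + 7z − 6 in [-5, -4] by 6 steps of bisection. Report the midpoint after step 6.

-4.734375

midpoint -4.5: h = -7.125 < 0 → [-5, -4.5]
midpoint -4.75: h = 0.234375 > 0 → [-4.75, -4.5]
midpoint -4.625: h = -3.615234 < 0 → [-4.75, -4.625]
midpoint -4.6875: h = -1.7336 < 0 → [-4.75, -4.6875]
midpoint -4.71875: h = -0.7605 < 0 → [-4.75, -4.71875]
midpoint -4.734375: h = -0.2658 < 0 → [-4.75, -4.734375]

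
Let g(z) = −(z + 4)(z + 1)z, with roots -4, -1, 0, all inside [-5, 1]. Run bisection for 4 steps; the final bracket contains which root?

midpoint -2: g = -4 < 0 → [-5, -2]
midpoint -3.5: g = -4.375 < 0 → [-5, -3.5]
midpoint -4.25: g = 3.453125 > 0 → [-4.25, -3.5]
midpoint -3.875: g = -1.3926 < 0 → [-4.25, -3.875]

-4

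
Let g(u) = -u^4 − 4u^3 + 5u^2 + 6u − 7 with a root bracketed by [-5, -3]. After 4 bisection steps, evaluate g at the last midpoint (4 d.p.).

10.3708

m = -4, g(m) = 49 (+); new bracket [-5, -4]
m = -4.5, g(m) = 21.6875 (+); new bracket [-5, -4.5]
m = -4.75, g(m) = -3.066406 (−); new bracket [-4.75, -4.5]
m = -4.625, g(m) = 10.3708 (+); new bracket [-4.75, -4.625]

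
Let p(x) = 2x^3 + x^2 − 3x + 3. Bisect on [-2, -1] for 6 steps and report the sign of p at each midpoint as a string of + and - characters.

++--++

midpoint -1.5: p = 3 > 0 → [-2, -1.5]
midpoint -1.75: p = 0.59375 > 0 → [-2, -1.75]
midpoint -1.875: p = -1.042969 < 0 → [-1.875, -1.75]
midpoint -1.8125: p = -0.186 < 0 → [-1.8125, -1.75]
midpoint -1.78125: p = 0.2133 > 0 → [-1.8125, -1.78125]
midpoint -1.796875: p = 0.016 > 0 → [-1.8125, -1.796875]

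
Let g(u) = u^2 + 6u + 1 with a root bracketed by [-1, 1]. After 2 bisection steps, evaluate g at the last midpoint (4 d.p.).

g(0) = 1 > 0, so the root lies in [-1, 0]
g(-0.5) = -1.75 < 0, so the root lies in [-0.5, 0]

-1.7500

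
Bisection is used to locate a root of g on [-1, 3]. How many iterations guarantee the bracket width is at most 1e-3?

Width after n steps is 4/2^n. Need 2^n ≥ 4/1e-3 = 4000.
2^11 = 2048 < 4000 ≤ 2^12 = 4096, so n = 12.

12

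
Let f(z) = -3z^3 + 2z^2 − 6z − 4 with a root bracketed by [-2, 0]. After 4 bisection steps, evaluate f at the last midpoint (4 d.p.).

1.2637

z = -1 gives f = 7, positive; keep [-1, 0]
z = -0.5 gives f = -0.125, negative; keep [-1, -0.5]
z = -0.75 gives f = 2.890625, positive; keep [-0.75, -0.5]
z = -0.625 gives f = 1.2637, positive; keep [-0.625, -0.5]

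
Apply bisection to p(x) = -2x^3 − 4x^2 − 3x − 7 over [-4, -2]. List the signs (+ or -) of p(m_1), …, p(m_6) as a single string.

midpoint -3: p = 20 > 0 → [-3, -2]
midpoint -2.5: p = 6.75 > 0 → [-2.5, -2]
midpoint -2.25: p = 2.28125 > 0 → [-2.25, -2]
midpoint -2.125: p = 0.5039 > 0 → [-2.125, -2]
midpoint -2.0625: p = -0.2808 < 0 → [-2.125, -2.0625]
midpoint -2.09375: p = 0.1032 > 0 → [-2.09375, -2.0625]

++++-+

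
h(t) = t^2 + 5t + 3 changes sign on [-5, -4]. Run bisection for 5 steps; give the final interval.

[-4.3125, -4.28125]

h(-4.5) = 0.75 > 0, so the root lies in [-4.5, -4]
h(-4.25) = -0.1875 < 0, so the root lies in [-4.5, -4.25]
h(-4.375) = 0.265625 > 0, so the root lies in [-4.375, -4.25]
h(-4.3125) = 0.0352 > 0, so the root lies in [-4.3125, -4.25]
h(-4.28125) = -0.0771 < 0, so the root lies in [-4.3125, -4.28125]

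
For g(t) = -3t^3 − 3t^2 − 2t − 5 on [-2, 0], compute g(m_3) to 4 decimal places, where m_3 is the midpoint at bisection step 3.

g(-1) = -3 < 0, so the root lies in [-2, -1]
g(-1.5) = 1.375 > 0, so the root lies in [-1.5, -1]
g(-1.25) = -1.328125 < 0, so the root lies in [-1.5, -1.25]

-1.3281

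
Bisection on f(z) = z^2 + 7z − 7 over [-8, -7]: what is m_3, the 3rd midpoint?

midpoint -7.5: f = -3.25 < 0 → [-8, -7.5]
midpoint -7.75: f = -1.1875 < 0 → [-8, -7.75]
midpoint -7.875: f = -0.109375 < 0 → [-8, -7.875]

-7.875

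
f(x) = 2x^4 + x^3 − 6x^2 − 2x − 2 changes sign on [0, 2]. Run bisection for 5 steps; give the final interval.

[1.6875, 1.75]

x = 1 gives f = -7, negative; keep [1, 2]
x = 1.5 gives f = -5, negative; keep [1.5, 2]
x = 1.75 gives f = 0.242188, positive; keep [1.5, 1.75]
x = 1.625 gives f = -2.8569, negative; keep [1.625, 1.75]
x = 1.6875 gives f = -1.4372, negative; keep [1.6875, 1.75]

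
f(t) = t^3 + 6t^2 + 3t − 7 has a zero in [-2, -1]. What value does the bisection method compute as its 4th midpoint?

t = -1.5 gives f = -1.375, negative; keep [-2, -1.5]
t = -1.75 gives f = 0.765625, positive; keep [-1.75, -1.5]
t = -1.625 gives f = -0.322266, negative; keep [-1.75, -1.625]
t = -1.6875 gives f = 0.218, positive; keep [-1.6875, -1.625]

-1.6875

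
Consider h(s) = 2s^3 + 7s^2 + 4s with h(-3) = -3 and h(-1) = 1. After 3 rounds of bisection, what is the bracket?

[-3, -2.75]

h(-2) = 4 > 0, so the root lies in [-3, -2]
h(-2.5) = 2.5 > 0, so the root lies in [-3, -2.5]
h(-2.75) = 0.34375 > 0, so the root lies in [-3, -2.75]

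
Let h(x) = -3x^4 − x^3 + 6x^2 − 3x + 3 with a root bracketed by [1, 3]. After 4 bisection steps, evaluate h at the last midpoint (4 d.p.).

m = 2, h(m) = -35 (−); new bracket [1, 2]
m = 1.5, h(m) = -6.5625 (−); new bracket [1, 1.5]
m = 1.25, h(m) = -0.652344 (−); new bracket [1, 1.25]
m = 1.125, h(m) = 0.9895 (+); new bracket [1.125, 1.25]

0.9895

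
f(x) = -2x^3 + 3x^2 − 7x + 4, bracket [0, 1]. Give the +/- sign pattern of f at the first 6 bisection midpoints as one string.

+-+-++

midpoint 0.5: f = 1 > 0 → [0.5, 1]
midpoint 0.75: f = -0.40625 < 0 → [0.5, 0.75]
midpoint 0.625: f = 0.308594 > 0 → [0.625, 0.75]
midpoint 0.6875: f = -0.0444 < 0 → [0.625, 0.6875]
midpoint 0.65625: f = 0.133 > 0 → [0.65625, 0.6875]
midpoint 0.671875: f = 0.0445 > 0 → [0.671875, 0.6875]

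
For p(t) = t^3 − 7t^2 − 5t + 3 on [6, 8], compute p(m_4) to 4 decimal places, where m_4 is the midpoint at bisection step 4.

p(7) = -32 < 0, so the root lies in [7, 8]
p(7.5) = -6.375 < 0, so the root lies in [7.5, 8]
p(7.75) = 9.296875 > 0, so the root lies in [7.5, 7.75]
p(7.625) = 1.2129 > 0, so the root lies in [7.5, 7.625]

1.2129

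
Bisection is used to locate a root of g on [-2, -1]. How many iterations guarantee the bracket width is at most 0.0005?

Width after n steps is 1/2^n. Need 2^n ≥ 1/0.0005 = 2000.
2^10 = 1024 < 2000 ≤ 2^11 = 2048, so n = 11.

11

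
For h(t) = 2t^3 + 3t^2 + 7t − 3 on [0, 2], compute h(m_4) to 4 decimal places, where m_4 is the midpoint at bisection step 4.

0.1523

h(1) = 9 > 0, so the root lies in [0, 1]
h(0.5) = 1.5 > 0, so the root lies in [0, 0.5]
h(0.25) = -1.03125 < 0, so the root lies in [0.25, 0.5]
h(0.375) = 0.1523 > 0, so the root lies in [0.25, 0.375]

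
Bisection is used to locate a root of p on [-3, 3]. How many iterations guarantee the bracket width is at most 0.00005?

17

Width after n steps is 6/2^n. Need 2^n ≥ 6/0.00005 = 120000.
2^16 = 65536 < 120000 ≤ 2^17 = 131072, so n = 17.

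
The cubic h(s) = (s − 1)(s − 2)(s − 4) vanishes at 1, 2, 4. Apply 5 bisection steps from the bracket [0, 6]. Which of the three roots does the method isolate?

4

h(3) = -2 < 0, so the root lies in [3, 6]
h(4.5) = 4.375 > 0, so the root lies in [3, 4.5]
h(3.75) = -1.203125 < 0, so the root lies in [3.75, 4.5]
h(4.125) = 0.8301 > 0, so the root lies in [3.75, 4.125]
h(3.9375) = -0.3557 < 0, so the root lies in [3.9375, 4.125]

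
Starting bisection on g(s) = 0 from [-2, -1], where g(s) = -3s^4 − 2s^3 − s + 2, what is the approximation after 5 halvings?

-1.21875

midpoint -1.5: g = -4.9375 < 0 → [-1.5, -1]
midpoint -1.25: g = -0.167969 < 0 → [-1.25, -1]
midpoint -1.125: g = 1.167236 > 0 → [-1.25, -1.125]
midpoint -1.1875: g = 0.571 > 0 → [-1.25, -1.1875]
midpoint -1.21875: g = 0.2205 > 0 → [-1.25, -1.21875]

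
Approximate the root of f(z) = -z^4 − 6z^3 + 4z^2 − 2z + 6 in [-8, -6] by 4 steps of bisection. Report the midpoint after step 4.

z = -7 gives f = -127, negative; keep [-7, -6]
z = -6.5 gives f = 50.6875, positive; keep [-7, -6.5]
z = -6.75 gives f = -28.910156, negative; keep [-6.75, -6.5]
z = -6.625 gives f = 13.0779, positive; keep [-6.75, -6.625]

-6.625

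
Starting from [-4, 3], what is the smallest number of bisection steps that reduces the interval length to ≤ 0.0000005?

Width after n steps is 7/2^n. Need 2^n ≥ 7/0.0000005 = 14000000.
2^23 = 8388608 < 14000000 ≤ 2^24 = 16777216, so n = 24.

24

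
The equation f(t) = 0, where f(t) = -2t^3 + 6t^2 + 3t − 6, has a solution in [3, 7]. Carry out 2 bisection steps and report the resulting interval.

[3, 4]

m = 5, f(m) = -91 (−); new bracket [3, 5]
m = 4, f(m) = -26 (−); new bracket [3, 4]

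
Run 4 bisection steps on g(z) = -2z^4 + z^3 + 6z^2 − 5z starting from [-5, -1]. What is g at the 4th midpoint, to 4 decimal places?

3.0078

m = -3, g(m) = -120 (−); new bracket [-3, -1]
m = -2, g(m) = -6 (−); new bracket [-2, -1]
m = -1.5, g(m) = 7.5 (+); new bracket [-2, -1.5]
m = -1.75, g(m) = 3.0078 (+); new bracket [-2, -1.75]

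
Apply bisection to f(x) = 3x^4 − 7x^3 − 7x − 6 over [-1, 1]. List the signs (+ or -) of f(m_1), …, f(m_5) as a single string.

--++-

x = 0 gives f = -6, negative; keep [-1, 0]
x = -0.5 gives f = -1.4375, negative; keep [-1, -0.5]
x = -0.75 gives f = 3.152344, positive; keep [-0.75, -0.5]
x = -0.625 gives f = 0.5417, positive; keep [-0.625, -0.5]
x = -0.5625 gives f = -0.5163, negative; keep [-0.625, -0.5625]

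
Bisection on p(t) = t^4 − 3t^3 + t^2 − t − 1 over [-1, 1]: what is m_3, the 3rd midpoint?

-0.25

m = 0, p(m) = -1 (−); new bracket [-1, 0]
m = -0.5, p(m) = 0.1875 (+); new bracket [-0.5, 0]
m = -0.25, p(m) = -0.636719 (−); new bracket [-0.5, -0.25]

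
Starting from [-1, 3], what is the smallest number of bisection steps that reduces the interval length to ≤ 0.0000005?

Width after n steps is 4/2^n. Need 2^n ≥ 4/0.0000005 = 8000000.
2^22 = 4194304 < 8000000 ≤ 2^23 = 8388608, so n = 23.

23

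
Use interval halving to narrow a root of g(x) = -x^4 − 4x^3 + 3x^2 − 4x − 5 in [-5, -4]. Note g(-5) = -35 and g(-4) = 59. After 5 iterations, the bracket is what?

[-4.78125, -4.75]

g(-4.5) = 28.1875 > 0, so the root lies in [-5, -4.5]
g(-4.75) = 1.308594 > 0, so the root lies in [-5, -4.75]
g(-4.875) = -15.578369 < 0, so the root lies in [-4.875, -4.75]
g(-4.8125) = -6.8294 < 0, so the root lies in [-4.8125, -4.75]
g(-4.78125) = -2.6854 < 0, so the root lies in [-4.78125, -4.75]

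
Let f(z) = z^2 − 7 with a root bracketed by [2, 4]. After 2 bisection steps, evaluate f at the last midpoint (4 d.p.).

m = 3, f(m) = 2 (+); new bracket [2, 3]
m = 2.5, f(m) = -0.75 (−); new bracket [2.5, 3]

-0.7500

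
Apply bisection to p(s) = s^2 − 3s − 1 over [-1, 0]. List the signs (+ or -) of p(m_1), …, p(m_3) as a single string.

p(-0.5) = 0.75 > 0, so the root lies in [-0.5, 0]
p(-0.25) = -0.1875 < 0, so the root lies in [-0.5, -0.25]
p(-0.375) = 0.265625 > 0, so the root lies in [-0.375, -0.25]

+-+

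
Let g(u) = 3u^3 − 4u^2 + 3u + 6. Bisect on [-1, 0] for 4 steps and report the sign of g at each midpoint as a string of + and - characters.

m = -0.5, g(m) = 3.125 (+); new bracket [-1, -0.5]
m = -0.75, g(m) = 0.234375 (+); new bracket [-1, -0.75]
m = -0.875, g(m) = -1.697266 (−); new bracket [-0.875, -0.75]
m = -0.8125, g(m) = -0.6873 (−); new bracket [-0.8125, -0.75]

++--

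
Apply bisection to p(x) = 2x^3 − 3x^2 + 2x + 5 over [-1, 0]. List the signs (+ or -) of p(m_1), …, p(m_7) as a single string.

++-+-++

p(-0.5) = 3 > 0, so the root lies in [-1, -0.5]
p(-0.75) = 0.96875 > 0, so the root lies in [-1, -0.75]
p(-0.875) = -0.386719 < 0, so the root lies in [-0.875, -0.75]
p(-0.8125) = 0.3218 > 0, so the root lies in [-0.875, -0.8125]
p(-0.84375) = -0.0246 < 0, so the root lies in [-0.84375, -0.8125]
p(-0.828125) = 0.1505 > 0, so the root lies in [-0.84375, -0.828125]
p(-0.8359375) = 0.0635 > 0, so the root lies in [-0.84375, -0.8359375]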